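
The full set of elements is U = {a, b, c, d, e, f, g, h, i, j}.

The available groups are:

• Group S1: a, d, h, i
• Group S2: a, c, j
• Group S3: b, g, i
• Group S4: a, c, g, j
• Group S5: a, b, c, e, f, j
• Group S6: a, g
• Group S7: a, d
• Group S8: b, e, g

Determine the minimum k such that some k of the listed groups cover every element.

3

S1 and S5 and S8 together: S1 ∪ S5 ∪ S8 = {a, b, c, d, e, f, g, h, i, j} — every element is covered.
Only S5 contains f, so S5 is forced; the remaining 4 elements need at least 2 more groups (each remaining group adds at most 3) — so at least 3 groups are needed, and 3 is optimal.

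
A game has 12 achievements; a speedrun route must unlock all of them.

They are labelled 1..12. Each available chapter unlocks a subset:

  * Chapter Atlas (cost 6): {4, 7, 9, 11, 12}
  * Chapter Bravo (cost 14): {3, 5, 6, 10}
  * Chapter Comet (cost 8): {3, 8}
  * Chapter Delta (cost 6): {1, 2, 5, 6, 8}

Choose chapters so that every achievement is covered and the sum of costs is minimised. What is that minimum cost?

Atlas, Bravo, Delta together cover every achievement (Atlas ∪ Bravo ∪ Delta = {1, 2, 3, 4, 5, 6, 7, 8, 9, 10, 11, 12}); total cost 6 + 14 + 6 = 26.
No covering selection has total cost below 26.

26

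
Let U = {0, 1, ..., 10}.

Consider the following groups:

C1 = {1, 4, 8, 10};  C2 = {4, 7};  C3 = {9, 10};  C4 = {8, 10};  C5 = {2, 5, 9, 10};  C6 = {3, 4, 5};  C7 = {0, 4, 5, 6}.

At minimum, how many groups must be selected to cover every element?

5

Take {C1, C2, C5, C6, C7}. Their union is {0, 1, 2, 3, 4, 5, 6, 7, 8, 9, 10}, which is all 11 elements.
No 4 of the 7 groups cover everything (all 35 combinations miss at least one element), so 5 is optimal.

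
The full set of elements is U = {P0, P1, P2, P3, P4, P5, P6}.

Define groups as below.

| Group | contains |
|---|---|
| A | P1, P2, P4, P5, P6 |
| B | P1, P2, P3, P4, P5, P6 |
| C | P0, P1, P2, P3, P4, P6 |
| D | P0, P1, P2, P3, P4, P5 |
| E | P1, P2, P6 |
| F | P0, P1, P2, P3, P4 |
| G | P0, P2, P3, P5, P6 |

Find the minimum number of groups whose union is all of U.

Take {B, G}. Their union is {P0, P1, P2, P3, P4, P5, P6}, which is all 7 elements.
No single group has all 7 elements (the largest, B, has 6), so 2 is optimal.

2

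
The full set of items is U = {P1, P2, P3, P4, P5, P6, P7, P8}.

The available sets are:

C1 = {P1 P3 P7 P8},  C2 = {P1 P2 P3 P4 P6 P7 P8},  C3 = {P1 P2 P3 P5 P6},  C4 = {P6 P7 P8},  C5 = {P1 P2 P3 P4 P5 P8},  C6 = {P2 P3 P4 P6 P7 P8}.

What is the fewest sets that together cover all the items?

C2 and C5 cover everything between them: the union {P1, P2, P3, P4, P5, P6, P7, P8} is all of U.
No single set has all 8 items (the largest, C2, has 7), so 2 is optimal.

2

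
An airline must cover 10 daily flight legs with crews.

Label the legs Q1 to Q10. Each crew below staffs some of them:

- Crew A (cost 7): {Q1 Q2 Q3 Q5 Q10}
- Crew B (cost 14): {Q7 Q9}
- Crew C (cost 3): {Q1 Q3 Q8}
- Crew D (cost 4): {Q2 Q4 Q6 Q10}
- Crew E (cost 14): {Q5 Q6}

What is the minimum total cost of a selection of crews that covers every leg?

28

A, B, C, D together cover every leg (A ∪ B ∪ C ∪ D = {Q1, Q2, Q3, Q4, Q5, Q6, Q7, Q8, Q9, Q10}); total cost 7 + 14 + 3 + 4 = 28.
No covering selection has total cost below 28.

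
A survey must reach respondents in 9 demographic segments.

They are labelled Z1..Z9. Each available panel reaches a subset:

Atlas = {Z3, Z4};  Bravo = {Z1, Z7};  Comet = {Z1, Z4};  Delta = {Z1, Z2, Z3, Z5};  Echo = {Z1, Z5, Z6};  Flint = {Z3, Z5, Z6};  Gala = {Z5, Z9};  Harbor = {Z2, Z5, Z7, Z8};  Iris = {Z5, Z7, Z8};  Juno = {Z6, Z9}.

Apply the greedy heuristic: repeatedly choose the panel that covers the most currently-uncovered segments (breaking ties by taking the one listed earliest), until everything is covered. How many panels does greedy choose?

4

Greedy: pick Delta (covers 4 new) → pick Harbor (covers 2 new) → pick Juno (covers 2 new) → pick Atlas (covers 1 new). Total picks: 4.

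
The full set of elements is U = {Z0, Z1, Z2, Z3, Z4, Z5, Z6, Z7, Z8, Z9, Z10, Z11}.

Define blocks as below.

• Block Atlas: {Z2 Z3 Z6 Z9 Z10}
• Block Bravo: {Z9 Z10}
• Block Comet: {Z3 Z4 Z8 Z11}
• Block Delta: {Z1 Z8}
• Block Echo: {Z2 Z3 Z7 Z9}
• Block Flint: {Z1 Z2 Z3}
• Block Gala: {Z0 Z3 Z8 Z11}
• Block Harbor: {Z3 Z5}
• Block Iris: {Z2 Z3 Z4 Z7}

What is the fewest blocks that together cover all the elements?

5

Take {Atlas, Delta, Gala, Harbor, Iris}. Their union is {Z0, Z1, Z2, Z3, Z4, Z5, Z6, Z7, Z8, Z9, Z10, Z11}, which is all 12 elements.
No 4 of the 9 blocks cover everything (all 126 combinations miss at least one element), so 5 is optimal.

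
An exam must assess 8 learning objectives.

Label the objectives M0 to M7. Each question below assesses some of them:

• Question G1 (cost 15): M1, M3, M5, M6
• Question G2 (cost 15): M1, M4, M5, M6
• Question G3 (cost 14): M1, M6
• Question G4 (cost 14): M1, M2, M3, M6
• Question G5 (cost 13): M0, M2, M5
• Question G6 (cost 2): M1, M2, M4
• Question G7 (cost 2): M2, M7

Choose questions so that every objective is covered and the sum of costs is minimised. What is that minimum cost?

31

G4, G5, G6, G7 together cover every objective (G4 ∪ G5 ∪ G6 ∪ G7 = {M0, M1, M2, M3, M4, M5, M6, M7}); total cost 14 + 13 + 2 + 2 = 31.
The greedy pick G6, G7, G1, G5 costs 32; no covering selection beats 31.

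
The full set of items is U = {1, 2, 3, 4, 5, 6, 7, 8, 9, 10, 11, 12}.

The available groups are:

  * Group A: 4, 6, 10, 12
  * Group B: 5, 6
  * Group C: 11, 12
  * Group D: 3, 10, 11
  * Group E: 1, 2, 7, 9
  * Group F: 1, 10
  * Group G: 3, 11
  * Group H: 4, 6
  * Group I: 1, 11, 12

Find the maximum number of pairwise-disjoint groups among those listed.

B, F, G are pairwise disjoint (B={5,6}; F={1,10}; G={3,11}).
Every remaining group overlaps one of these, and no 4 of the listed groups are pairwise disjoint, so 3 is the maximum.

3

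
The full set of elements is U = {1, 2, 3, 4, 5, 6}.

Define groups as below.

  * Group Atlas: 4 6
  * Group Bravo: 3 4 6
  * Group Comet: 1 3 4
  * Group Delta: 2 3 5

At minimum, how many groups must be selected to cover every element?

Atlas and Comet and Delta together: Atlas ∪ Comet ∪ Delta = {1, 2, 3, 4, 5, 6} — every element is covered.
Only Comet contains 1, so Comet is forced; the remaining 3 elements need at least 2 more groups (each remaining group adds at most 2) — so at least 3 groups are needed, and 3 is optimal.

3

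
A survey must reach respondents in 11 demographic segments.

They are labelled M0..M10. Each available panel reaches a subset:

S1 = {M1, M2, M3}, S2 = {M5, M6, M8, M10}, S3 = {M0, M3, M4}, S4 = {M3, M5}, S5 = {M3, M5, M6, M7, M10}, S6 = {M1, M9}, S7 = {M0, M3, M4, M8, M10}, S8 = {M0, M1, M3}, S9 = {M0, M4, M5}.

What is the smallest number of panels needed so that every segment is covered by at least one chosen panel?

4

S1 and S5 and S6 and S7 together: S1 ∪ S5 ∪ S6 ∪ S7 = {M0, M1, M2, M3, M4, M5, M6, M7, M8, M9, M10} — every segment is covered.
No 3 of the 9 panels cover everything (all 84 combinations miss at least one segment), so 4 is optimal.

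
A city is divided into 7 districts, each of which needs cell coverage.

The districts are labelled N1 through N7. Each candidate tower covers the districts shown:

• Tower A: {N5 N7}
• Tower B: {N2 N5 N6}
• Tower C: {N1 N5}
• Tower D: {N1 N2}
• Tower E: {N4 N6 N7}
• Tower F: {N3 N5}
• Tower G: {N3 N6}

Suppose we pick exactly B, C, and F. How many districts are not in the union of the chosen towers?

Union of B, C, F = {N1, N2, N3, N5, N6}.
Not covered: N4, N7 — 2 districts.

2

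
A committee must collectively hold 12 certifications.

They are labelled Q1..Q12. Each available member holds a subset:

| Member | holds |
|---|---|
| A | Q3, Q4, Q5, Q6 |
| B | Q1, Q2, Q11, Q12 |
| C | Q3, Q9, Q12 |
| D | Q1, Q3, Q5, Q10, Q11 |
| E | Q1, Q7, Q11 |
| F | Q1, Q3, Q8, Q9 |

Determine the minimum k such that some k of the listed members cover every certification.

Take {A, B, D, E, F}. Their union is {Q1, Q2, Q3, Q4, Q5, Q6, Q7, Q8, Q9, Q10, Q11, Q12}, which is all 12 certifications.
Only D contains Q10, so D is forced; the remaining 7 certifications need at least 4 more members (each remaining member adds at most 2) — so at least 5 members are needed, and 5 is optimal.

5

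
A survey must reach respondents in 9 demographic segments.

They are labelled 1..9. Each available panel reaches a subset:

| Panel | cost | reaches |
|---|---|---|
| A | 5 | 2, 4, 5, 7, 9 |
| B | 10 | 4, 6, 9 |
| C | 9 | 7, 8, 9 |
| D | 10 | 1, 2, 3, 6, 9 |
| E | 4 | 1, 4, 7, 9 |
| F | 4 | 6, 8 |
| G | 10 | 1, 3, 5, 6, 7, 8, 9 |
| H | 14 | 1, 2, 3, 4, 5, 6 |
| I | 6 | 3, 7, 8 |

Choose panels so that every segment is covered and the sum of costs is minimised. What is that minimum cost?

15

A, G together cover every segment (A ∪ G = {1, 2, 3, 4, 5, 6, 7, 8, 9}); total cost 5 + 10 = 15.
The greedy pick A, F, E, I costs 19; no covering selection beats 15.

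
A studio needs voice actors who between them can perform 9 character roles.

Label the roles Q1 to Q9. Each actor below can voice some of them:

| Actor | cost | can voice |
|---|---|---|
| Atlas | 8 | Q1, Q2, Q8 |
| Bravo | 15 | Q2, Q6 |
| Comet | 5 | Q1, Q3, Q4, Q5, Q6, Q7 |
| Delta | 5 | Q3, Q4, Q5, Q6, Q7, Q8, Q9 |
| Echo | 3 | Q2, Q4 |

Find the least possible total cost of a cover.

13

Atlas, Delta together cover every role (Atlas ∪ Delta = {Q1, Q2, Q3, Q4, Q5, Q6, Q7, Q8, Q9}); total cost 8 + 5 = 13.
No covering selection has total cost below 13.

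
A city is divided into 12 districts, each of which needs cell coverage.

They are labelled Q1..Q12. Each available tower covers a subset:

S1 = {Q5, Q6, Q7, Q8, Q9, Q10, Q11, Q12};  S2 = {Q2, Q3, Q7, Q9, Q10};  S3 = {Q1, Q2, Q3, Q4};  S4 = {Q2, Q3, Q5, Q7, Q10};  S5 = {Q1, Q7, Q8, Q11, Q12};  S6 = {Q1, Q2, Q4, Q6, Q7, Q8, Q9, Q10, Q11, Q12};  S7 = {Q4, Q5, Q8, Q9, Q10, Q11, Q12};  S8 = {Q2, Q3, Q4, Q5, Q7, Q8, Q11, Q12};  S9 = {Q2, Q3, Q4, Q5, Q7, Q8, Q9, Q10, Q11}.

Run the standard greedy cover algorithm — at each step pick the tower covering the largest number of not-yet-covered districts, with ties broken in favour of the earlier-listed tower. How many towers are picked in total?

2

Greedy: pick S6 (covers 10 new) → pick S4 (covers 2 new). Total picks: 2.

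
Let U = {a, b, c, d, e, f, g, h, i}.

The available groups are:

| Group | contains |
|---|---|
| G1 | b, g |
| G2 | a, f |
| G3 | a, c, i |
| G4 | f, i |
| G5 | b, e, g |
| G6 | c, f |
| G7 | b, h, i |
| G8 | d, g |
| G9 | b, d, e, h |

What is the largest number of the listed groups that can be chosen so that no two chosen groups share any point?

G2, G7, G8 are pairwise disjoint (G2={a,f}; G7={b,h,i}; G8={d,g}).
Every remaining group overlaps one of these, and no 4 of the listed groups are pairwise disjoint, so 3 is the maximum.

3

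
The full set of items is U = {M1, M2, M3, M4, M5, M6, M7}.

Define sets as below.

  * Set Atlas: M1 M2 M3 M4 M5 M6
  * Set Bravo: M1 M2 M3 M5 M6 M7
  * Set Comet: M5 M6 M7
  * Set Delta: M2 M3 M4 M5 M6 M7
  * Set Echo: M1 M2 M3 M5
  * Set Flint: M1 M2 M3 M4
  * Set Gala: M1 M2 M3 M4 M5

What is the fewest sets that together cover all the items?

2

Atlas and Delta together: Atlas ∪ Delta = {M1, M2, M3, M4, M5, M6, M7} — every item is covered.
No single set has all 7 items (the largest, Atlas, has 6), so 2 is optimal.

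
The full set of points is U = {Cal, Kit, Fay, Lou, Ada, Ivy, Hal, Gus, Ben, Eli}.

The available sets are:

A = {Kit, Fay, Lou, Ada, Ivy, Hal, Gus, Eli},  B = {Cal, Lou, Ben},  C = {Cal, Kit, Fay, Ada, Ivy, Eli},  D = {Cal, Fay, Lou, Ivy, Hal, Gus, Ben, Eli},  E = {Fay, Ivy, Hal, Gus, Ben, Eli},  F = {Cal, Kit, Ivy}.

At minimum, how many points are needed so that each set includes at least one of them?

2

H = {Cal, Fay} meets every set (each contains at least one member of H), and |H| = 2.
No single point lies in every set, so at least 2 are needed and 2 is optimal.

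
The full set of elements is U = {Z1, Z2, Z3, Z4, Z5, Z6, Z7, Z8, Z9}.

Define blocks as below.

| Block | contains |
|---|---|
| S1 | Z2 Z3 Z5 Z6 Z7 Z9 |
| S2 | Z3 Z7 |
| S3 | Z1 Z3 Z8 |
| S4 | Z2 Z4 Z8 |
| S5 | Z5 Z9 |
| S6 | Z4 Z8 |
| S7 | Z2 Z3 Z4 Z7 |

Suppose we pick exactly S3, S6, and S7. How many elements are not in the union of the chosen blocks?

Union of S3, S6, S7 = {Z1, Z2, Z3, Z4, Z7, Z8}.
Not covered: Z5, Z6, Z9 — 3 elements.

3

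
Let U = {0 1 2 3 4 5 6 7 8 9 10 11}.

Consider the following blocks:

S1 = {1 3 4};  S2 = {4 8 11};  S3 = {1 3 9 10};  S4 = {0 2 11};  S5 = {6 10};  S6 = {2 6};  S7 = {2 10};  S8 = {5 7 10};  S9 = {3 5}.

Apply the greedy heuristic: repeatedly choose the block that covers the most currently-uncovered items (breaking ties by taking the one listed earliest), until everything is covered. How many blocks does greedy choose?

5

Greedy: pick S3 (covers 4 new) → pick S2 (covers 3 new) → pick S4 (covers 2 new) → pick S8 (covers 2 new) → pick S5 (covers 1 new). Total picks: 5.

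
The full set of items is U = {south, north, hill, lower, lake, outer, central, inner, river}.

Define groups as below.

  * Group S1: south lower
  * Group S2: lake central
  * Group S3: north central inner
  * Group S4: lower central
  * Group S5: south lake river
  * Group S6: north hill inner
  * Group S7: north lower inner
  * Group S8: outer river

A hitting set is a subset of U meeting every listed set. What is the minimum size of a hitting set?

Take H = {south, north, outer, central}. Each listed group contains at least one of these, so H is a hitting set of size 4.
The groups S1, S2, S6, S8 are pairwise disjoint, so any hitting set needs a separate item for each — at least 4. Hence 4 is optimal.

4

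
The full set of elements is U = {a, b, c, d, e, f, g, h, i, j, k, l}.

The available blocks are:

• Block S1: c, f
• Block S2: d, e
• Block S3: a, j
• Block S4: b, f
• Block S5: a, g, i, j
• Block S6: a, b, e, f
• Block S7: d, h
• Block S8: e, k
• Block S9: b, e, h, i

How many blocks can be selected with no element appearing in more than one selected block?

S3, S4, S7, S8 are pairwise disjoint (S3={a,j}; S4={b,f}; S7={d,h}; S8={e,k}).
Every remaining block overlaps one of these, and no 5 of the listed blocks are pairwise disjoint, so 4 is the maximum.

4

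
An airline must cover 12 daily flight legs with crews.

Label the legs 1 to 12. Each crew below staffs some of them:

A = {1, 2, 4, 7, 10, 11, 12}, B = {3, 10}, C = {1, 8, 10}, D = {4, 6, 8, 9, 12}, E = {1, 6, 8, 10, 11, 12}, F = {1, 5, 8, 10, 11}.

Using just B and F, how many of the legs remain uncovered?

Union of B, F = {1, 3, 5, 8, 10, 11}.
Not covered: 2, 4, 6, 7, 9, 12 — 6 legs.

6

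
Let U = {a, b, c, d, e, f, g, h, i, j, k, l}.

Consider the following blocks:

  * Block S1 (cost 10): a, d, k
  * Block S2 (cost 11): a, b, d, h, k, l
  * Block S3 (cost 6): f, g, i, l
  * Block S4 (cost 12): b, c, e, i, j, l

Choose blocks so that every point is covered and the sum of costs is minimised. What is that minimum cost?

29

S2, S3, S4 together cover every point (S2 ∪ S3 ∪ S4 = {a, b, c, d, e, f, g, h, i, j, k, l}); total cost 11 + 6 + 12 = 29.
No covering selection has total cost below 29.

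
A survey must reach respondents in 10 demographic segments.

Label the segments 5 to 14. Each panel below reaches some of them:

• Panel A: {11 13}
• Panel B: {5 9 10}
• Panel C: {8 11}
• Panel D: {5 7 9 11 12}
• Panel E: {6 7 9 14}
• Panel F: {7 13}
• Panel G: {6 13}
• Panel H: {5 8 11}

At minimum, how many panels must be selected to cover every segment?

Take {B, D, E, G, H}. Their union is {5, 6, 7, 8, 9, 10, 11, 12, 13, 14}, which is all 10 segments.
No 4 of the 8 panels cover everything (all 70 combinations miss at least one segment), so 5 is optimal.

5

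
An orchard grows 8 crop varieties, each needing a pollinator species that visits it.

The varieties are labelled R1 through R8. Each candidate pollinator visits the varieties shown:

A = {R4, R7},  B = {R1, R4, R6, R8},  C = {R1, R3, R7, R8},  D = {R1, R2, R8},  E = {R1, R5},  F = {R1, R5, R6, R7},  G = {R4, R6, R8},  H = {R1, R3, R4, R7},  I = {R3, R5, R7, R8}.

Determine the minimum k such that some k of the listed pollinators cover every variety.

3

D and F and H together: D ∪ F ∪ H = {R1, R2, R3, R4, R5, R6, R7, R8} — every variety is covered.
Only D contains R2, so D is forced; the remaining 5 varieties need at least 2 more pollinators (each remaining pollinator adds at most 3) — so at least 3 pollinators are needed, and 3 is optimal.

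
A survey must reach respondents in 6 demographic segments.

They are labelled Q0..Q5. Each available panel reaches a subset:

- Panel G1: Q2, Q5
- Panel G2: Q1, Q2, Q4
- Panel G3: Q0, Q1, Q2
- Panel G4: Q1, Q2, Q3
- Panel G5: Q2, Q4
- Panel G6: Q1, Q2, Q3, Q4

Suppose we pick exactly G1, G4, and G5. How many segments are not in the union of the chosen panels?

1

Union of G1, G4, G5 = {Q1, Q2, Q3, Q4, Q5}.
Not covered: Q0 — 1 segment.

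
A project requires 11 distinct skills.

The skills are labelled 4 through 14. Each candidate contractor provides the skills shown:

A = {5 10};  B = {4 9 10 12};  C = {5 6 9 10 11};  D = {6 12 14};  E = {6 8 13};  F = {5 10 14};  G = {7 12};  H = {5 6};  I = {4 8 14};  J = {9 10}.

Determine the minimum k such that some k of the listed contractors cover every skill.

C and E and G and I together: C ∪ E ∪ G ∪ I = {4, 5, 6, 7, 8, 9, 10, 11, 12, 13, 14} — every skill is covered.
No 3 of the 10 contractors cover everything (all 120 combinations miss at least one skill), so 4 is optimal.

4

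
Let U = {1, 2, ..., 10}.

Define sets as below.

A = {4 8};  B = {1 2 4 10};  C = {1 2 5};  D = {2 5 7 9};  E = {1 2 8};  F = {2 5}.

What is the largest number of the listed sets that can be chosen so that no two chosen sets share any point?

2

A, C are pairwise disjoint (A={4,8}; C={1,2,5}).
Every remaining set overlaps one of these, and no 3 of the listed sets are pairwise disjoint, so 2 is the maximum.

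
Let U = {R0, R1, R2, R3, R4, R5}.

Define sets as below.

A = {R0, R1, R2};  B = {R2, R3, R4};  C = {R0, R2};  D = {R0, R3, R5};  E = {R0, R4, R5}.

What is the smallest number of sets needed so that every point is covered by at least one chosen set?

3

Take {A, D, E}. Their union is {R0, R1, R2, R3, R4, R5}, which is all 6 points.
Only A contains R1, so A is forced; the remaining 3 points need at least 2 more sets (each remaining set adds at most 2) — so at least 3 sets are needed, and 3 is optimal.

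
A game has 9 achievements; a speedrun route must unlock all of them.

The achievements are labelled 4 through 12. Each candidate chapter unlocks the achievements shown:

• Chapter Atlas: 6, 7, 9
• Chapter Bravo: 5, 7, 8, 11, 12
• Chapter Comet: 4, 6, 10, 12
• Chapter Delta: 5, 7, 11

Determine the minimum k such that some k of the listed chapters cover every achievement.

Atlas and Bravo and Comet together: Atlas ∪ Bravo ∪ Comet = {4, 5, 6, 7, 8, 9, 10, 11, 12} — every achievement is covered.
Only Comet contains 4, so Comet is forced; the remaining 5 achievements need at least 2 more chapters (each remaining chapter adds at most 4) — so at least 3 chapters are needed, and 3 is optimal.

3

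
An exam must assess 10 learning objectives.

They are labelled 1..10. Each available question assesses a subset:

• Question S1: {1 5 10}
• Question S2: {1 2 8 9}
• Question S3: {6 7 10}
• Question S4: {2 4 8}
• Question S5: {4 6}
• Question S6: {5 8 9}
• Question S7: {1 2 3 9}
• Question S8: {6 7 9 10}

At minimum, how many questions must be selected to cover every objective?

Take {S3, S5, S6, S7}. Their union is {1, 2, 3, 4, 5, 6, 7, 8, 9, 10}, which is all 10 objectives.
No 3 of the 8 questions cover everything (all 56 combinations miss at least one objective), so 4 is optimal.

4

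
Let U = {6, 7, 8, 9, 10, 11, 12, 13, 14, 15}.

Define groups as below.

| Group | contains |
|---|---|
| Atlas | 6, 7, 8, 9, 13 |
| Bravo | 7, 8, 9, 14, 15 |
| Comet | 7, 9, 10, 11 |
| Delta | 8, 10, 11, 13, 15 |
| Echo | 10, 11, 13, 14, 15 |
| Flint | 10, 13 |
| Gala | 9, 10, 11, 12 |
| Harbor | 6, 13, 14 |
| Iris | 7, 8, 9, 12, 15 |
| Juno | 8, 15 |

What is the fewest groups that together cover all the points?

3

Comet, Harbor, and Iris cover everything between them: the union {6, 7, 8, 9, 10, 11, 12, 13, 14, 15} is all of U.
No 2 of the 10 groups cover everything (all 45 combinations miss at least one point), so 3 is optimal.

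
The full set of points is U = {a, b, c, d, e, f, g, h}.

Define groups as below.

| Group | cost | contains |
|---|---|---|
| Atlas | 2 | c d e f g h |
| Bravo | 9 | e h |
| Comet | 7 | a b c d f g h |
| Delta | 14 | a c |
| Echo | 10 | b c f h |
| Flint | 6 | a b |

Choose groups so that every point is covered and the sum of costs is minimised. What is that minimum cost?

8

Atlas, Flint together cover every point (Atlas ∪ Flint = {a, b, c, d, e, f, g, h}); total cost 2 + 6 = 8.
No covering selection has total cost below 8.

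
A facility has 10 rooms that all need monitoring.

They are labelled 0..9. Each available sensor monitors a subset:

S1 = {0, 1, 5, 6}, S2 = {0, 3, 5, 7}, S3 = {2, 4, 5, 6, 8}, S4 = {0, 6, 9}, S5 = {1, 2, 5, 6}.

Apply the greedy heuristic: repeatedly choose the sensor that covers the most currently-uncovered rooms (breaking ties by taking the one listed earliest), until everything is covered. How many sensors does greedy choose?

4

Greedy: pick S3 (covers 5 new) → pick S2 (covers 3 new) → pick S1 (covers 1 new) → pick S4 (covers 1 new). Total picks: 4.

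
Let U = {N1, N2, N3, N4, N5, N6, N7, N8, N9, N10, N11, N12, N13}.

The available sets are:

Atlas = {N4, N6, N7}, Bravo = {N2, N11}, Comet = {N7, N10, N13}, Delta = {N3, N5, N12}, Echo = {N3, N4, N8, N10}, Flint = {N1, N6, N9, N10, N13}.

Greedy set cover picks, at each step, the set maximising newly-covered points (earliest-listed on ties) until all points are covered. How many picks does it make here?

5

Greedy: pick Flint (covers 5 new) → pick Delta (covers 3 new) → pick Atlas (covers 2 new) → pick Bravo (covers 2 new) → pick Echo (covers 1 new). Total picks: 5.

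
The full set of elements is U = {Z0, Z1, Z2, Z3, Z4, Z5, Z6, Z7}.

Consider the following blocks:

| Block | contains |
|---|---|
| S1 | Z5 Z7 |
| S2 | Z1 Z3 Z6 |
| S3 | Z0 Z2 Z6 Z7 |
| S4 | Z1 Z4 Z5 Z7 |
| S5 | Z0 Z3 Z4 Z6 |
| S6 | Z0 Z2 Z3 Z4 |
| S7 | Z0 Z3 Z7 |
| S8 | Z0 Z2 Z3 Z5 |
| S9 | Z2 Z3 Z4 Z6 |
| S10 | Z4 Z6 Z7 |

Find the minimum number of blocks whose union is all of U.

3

S4, S5, and S9 cover everything between them: the union {Z0, Z1, Z2, Z3, Z4, Z5, Z6, Z7} is all of U.
No 2 of the 10 blocks cover everything (all 45 combinations miss at least one element), so 3 is optimal.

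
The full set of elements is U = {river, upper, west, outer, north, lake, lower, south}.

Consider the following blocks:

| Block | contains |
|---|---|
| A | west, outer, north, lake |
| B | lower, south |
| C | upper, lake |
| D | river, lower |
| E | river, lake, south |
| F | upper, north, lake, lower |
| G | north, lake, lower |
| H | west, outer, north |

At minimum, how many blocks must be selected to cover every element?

Take {E, F, H}. Their union is {river, upper, west, outer, north, lake, lower, south}, which is all 8 elements.
No 2 of the 8 blocks cover everything (all 28 combinations miss at least one element), so 3 is optimal.

3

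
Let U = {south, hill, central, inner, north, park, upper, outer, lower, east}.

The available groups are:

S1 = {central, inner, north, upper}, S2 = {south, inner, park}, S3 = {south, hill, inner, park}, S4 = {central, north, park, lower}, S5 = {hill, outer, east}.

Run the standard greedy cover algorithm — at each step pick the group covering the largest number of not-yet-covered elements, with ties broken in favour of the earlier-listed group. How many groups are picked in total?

4

Greedy: pick S1 (covers 4 new) → pick S3 (covers 3 new) → pick S5 (covers 2 new) → pick S4 (covers 1 new). Total picks: 4.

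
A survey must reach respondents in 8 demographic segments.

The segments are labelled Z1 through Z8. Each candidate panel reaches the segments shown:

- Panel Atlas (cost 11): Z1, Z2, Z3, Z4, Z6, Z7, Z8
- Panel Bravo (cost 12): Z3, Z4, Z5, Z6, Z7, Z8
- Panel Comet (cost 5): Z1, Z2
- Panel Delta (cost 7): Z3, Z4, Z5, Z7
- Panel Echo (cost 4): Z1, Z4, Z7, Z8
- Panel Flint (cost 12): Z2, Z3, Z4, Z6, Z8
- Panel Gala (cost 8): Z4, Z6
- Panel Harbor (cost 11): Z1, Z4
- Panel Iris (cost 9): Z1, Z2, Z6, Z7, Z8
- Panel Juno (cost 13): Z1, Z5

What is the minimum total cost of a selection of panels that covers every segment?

16

Delta, Iris together cover every segment (Delta ∪ Iris = {Z1, Z2, Z3, Z4, Z5, Z6, Z7, Z8}); total cost 7 + 9 = 16.
The greedy pick Echo, Delta, Iris costs 20; no covering selection beats 16.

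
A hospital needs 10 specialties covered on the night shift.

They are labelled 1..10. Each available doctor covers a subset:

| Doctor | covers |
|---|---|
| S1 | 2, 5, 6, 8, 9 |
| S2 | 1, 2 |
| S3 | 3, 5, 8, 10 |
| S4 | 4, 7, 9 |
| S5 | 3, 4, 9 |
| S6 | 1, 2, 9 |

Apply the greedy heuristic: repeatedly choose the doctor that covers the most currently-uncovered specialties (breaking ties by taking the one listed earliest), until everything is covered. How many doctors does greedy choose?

4

Greedy: pick S1 (covers 5 new) → pick S3 (covers 2 new) → pick S4 (covers 2 new) → pick S2 (covers 1 new). Total picks: 4.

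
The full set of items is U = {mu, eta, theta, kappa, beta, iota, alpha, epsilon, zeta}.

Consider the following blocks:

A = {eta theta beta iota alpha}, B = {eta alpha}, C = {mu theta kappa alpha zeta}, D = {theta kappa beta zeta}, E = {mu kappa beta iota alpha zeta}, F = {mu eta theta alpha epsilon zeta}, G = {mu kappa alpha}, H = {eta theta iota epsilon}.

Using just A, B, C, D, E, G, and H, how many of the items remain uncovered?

0

Union of A, B, C, D, E, G, H = {mu, eta, theta, kappa, beta, iota, alpha, epsilon, zeta} — that's every item, so 0 are uncovered.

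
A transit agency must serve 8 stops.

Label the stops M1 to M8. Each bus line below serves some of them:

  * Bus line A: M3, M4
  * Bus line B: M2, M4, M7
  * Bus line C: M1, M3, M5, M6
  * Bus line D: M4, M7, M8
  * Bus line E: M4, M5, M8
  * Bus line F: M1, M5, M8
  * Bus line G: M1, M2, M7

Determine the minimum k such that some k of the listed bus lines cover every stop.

Take {B, C, F}. Their union is {M1, M2, M3, M4, M5, M6, M7, M8}, which is all 8 stops.
Only C contains M6, so C is forced; the remaining 4 stops need at least 2 more bus lines (each remaining bus line adds at most 3) — so at least 3 bus lines are needed, and 3 is optimal.

3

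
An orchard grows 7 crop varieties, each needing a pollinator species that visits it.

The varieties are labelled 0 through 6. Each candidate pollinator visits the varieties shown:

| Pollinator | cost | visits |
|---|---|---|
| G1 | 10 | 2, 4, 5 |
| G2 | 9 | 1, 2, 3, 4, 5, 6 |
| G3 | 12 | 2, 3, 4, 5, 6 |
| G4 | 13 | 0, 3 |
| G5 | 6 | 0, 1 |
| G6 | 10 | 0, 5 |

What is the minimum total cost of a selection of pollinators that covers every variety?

15

G2, G5 together cover every variety (G2 ∪ G5 = {0, 1, 2, 3, 4, 5, 6}); total cost 9 + 6 = 15.
No covering selection has total cost below 15.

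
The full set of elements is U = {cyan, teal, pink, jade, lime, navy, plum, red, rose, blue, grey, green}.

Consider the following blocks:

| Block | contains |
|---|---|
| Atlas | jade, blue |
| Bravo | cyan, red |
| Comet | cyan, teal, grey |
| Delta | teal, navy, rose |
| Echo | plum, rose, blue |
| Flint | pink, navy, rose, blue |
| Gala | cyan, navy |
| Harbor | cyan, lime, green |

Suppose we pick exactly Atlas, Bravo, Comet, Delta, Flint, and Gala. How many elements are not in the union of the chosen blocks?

3

Union of Atlas, Bravo, Comet, Delta, Flint, Gala = {cyan, teal, pink, jade, navy, red, rose, blue, grey}.
Not covered: lime, plum, green — 3 elements.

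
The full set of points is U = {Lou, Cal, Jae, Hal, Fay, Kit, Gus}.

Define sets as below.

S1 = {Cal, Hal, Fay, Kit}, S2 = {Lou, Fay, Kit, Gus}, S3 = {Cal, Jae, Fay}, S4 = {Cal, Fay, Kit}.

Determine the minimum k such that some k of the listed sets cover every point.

3

Take {S1, S2, S3}. Their union is {Lou, Cal, Jae, Hal, Fay, Kit, Gus}, which is all 7 points.
Only S2 contains Lou, so S2 is forced; the remaining 3 points need at least 2 more sets (each remaining set adds at most 2) — so at least 3 sets are needed, and 3 is optimal.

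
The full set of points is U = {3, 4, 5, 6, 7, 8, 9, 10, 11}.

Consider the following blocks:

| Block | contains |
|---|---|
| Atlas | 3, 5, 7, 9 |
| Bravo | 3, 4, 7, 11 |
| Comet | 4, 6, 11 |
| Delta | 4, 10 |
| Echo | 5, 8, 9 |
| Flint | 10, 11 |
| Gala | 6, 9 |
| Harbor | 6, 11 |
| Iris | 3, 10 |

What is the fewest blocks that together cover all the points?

Bravo, Comet, Echo, and Iris cover everything between them: the union {3, 4, 5, 6, 7, 8, 9, 10, 11} is all of U.
No 3 of the 9 blocks cover everything (all 84 combinations miss at least one point), so 4 is optimal.

4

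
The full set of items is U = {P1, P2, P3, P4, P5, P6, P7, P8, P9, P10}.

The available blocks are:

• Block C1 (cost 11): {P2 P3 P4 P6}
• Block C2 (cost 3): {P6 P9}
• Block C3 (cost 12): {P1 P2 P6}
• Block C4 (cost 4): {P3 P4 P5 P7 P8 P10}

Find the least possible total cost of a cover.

19

C2, C3, C4 together cover every item (C2 ∪ C3 ∪ C4 = {P1, P2, P3, P4, P5, P6, P7, P8, P9, P10}); total cost 3 + 12 + 4 = 19.
No covering selection has total cost below 19.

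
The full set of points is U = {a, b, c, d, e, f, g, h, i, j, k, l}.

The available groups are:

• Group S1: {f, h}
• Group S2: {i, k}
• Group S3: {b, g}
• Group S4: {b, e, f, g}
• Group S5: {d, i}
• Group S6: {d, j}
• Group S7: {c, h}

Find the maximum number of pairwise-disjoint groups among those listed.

4

S2, S4, S6, S7 are pairwise disjoint (S2={i,k}; S4={b,e,f,g}; S6={d,j}; S7={c,h}).
Every remaining group overlaps one of these, and no 5 of the listed groups are pairwise disjoint, so 4 is the maximum.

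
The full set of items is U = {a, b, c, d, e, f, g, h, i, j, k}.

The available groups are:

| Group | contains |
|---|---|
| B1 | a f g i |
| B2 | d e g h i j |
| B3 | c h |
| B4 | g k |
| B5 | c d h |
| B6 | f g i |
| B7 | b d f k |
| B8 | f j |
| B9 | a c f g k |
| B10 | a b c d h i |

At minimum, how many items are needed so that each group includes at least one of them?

T = {c, f, g} meets every group (each contains at least one member of T), and |T| = 3.
The groups B3, B4, B8 are pairwise disjoint, so any hitting set needs a separate item for each — at least 3. Hence 3 is optimal.

3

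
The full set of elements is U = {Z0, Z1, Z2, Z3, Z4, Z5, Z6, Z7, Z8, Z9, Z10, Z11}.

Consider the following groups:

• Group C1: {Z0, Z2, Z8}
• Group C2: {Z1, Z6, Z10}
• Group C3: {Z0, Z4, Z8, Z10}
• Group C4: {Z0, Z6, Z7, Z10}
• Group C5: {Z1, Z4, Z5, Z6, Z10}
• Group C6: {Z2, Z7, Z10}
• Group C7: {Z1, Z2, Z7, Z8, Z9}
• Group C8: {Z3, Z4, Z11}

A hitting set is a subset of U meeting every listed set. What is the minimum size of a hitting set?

H = {Z2, Z4, Z10} meets every group (each contains at least one member of H), and |H| = 3.
The groups C1, C2, C8 are pairwise disjoint, so any hitting set needs a separate element for each — at least 3. Hence 3 is optimal.

3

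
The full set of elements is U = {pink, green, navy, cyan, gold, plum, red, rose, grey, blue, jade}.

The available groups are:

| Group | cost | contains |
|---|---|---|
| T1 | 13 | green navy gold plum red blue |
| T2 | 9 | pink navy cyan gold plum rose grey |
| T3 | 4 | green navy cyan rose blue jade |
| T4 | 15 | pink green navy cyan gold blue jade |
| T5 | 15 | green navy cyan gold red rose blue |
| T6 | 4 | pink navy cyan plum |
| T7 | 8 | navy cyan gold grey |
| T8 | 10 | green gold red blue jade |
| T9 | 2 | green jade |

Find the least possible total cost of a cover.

19

T2, T8 together cover every element (T2 ∪ T8 = {pink, green, navy, cyan, gold, plum, red, rose, grey, blue, jade}); total cost 9 + 10 = 19.
The greedy pick T3, T6, T7, T8 costs 26; no covering selection beats 19.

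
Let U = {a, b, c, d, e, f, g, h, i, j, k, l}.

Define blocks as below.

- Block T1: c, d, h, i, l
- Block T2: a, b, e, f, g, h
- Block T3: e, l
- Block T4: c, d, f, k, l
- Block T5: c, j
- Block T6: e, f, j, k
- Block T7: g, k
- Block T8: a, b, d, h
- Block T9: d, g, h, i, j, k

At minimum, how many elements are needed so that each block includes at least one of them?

The 4 elements {a, g, j, l} hit every block.
The blocks T3, T5, T7, T8 are pairwise disjoint, so any hitting set needs a separate element for each — at least 4. Hence 4 is optimal.

4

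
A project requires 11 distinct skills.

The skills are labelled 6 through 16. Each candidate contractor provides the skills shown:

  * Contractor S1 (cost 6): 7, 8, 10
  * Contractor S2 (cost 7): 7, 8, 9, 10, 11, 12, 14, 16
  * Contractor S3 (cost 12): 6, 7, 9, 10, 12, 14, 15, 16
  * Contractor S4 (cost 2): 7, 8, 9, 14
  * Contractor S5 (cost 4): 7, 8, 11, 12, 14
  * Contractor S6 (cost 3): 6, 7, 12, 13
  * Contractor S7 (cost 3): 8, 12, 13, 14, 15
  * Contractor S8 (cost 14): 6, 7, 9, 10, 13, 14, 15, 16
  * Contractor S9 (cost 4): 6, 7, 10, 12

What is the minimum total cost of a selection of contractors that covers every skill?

13

S2, S6, S7 together cover every skill (S2 ∪ S6 ∪ S7 = {6, 7, 8, 9, 10, 11, 12, 13, 14, 15, 16}); total cost 7 + 3 + 3 = 13.
The greedy pick S4, S6, S2, S7 costs 15; no covering selection beats 13.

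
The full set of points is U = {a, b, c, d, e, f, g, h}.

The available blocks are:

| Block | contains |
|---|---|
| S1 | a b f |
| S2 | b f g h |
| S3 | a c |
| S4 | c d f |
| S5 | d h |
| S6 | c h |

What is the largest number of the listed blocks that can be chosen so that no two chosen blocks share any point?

2

S1, S6 are pairwise disjoint (S1={a,b,f}; S6={c,h}).
Every remaining block overlaps one of these, and no 3 of the listed blocks are pairwise disjoint, so 2 is the maximum.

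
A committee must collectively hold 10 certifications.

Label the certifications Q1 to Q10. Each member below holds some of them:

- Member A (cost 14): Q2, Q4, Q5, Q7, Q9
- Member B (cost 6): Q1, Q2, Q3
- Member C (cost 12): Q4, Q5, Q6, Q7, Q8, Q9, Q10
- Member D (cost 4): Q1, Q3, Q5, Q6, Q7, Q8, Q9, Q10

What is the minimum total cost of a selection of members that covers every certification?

18

B, C together cover every certification (B ∪ C = {Q1, Q2, Q3, Q4, Q5, Q6, Q7, Q8, Q9, Q10}); total cost 6 + 12 = 18.
The greedy pick D, B, C costs 22; no covering selection beats 18.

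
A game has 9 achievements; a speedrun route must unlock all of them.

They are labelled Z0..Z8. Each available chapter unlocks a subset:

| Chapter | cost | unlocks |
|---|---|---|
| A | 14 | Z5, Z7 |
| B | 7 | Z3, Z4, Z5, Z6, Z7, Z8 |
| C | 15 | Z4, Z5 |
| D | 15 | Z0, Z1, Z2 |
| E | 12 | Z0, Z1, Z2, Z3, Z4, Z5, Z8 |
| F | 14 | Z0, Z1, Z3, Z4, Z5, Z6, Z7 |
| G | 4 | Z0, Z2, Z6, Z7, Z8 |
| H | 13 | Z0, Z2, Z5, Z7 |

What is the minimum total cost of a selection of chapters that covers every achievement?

E, G together cover every achievement (E ∪ G = {Z0, Z1, Z2, Z3, Z4, Z5, Z6, Z7, Z8}); total cost 12 + 4 = 16.
The greedy pick G, B, E costs 23; no covering selection beats 16.

16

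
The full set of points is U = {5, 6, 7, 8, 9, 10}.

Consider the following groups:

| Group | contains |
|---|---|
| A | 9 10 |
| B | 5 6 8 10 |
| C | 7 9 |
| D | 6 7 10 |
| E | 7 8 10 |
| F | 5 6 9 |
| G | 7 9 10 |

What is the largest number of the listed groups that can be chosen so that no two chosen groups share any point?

2

B, C are pairwise disjoint (B={5,6,8,10}; C={7,9}).
Every remaining group overlaps one of these, and no 3 of the listed groups are pairwise disjoint, so 2 is the maximum.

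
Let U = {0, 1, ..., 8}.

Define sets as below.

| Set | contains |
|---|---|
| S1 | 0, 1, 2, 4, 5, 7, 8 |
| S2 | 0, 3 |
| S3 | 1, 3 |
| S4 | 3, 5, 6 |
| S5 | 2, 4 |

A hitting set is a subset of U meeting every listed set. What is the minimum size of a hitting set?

Take H = {2, 3}. Each listed set contains at least one of these, so H is a hitting set of size 2.
The sets S4, S5 are pairwise disjoint, so any hitting set needs a separate element for each — at least 2. Hence 2 is optimal.

2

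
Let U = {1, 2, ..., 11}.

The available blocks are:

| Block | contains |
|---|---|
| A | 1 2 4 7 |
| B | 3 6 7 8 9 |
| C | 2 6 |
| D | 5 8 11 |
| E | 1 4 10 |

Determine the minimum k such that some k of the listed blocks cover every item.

B, C, D, and E cover everything between them: the union {1, 2, 3, 4, 5, 6, 7, 8, 9, 10, 11} is all of U.
No 3 of the 5 blocks cover everything (all 10 combinations miss at least one item), so 4 is optimal.

4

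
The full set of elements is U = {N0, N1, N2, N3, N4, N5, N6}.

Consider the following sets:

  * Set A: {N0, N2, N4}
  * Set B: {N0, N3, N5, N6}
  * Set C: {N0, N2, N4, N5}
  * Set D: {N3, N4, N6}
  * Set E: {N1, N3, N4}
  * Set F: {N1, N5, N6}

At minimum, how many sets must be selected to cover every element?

Take {B, C, E}. Their union is {N0, N1, N2, N3, N4, N5, N6}, which is all 7 elements.
No 2 of the 6 sets cover everything (all 15 combinations miss at least one element), so 3 is optimal.

3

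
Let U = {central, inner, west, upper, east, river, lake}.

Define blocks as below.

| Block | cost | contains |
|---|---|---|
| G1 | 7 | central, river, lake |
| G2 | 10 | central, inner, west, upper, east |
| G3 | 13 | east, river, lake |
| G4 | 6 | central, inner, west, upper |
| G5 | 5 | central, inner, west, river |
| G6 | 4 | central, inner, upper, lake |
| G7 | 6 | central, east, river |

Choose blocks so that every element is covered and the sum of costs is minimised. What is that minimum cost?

15

G5, G6, G7 together cover every element (G5 ∪ G6 ∪ G7 = {central, inner, west, upper, east, river, lake}); total cost 5 + 4 + 6 = 15.
No covering selection has total cost below 15.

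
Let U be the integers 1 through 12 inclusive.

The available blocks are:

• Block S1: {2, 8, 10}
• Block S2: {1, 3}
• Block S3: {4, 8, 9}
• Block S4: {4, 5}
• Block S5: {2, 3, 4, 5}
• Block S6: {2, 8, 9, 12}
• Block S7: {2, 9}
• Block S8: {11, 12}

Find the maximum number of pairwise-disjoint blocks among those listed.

4

S2, S4, S7, S8 are pairwise disjoint (S2={1,3}; S4={4,5}; S7={2,9}; S8={11,12}).
Every remaining block overlaps one of these, and no 5 of the listed blocks are pairwise disjoint, so 4 is the maximum.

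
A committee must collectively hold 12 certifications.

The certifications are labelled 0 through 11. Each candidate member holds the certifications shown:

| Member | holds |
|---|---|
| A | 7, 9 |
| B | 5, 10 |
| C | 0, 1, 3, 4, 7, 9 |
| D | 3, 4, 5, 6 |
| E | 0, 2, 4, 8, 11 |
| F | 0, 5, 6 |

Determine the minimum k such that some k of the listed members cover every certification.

Take {B, C, E, F}. Their union is {0, 1, 2, 3, 4, 5, 6, 7, 8, 9, 10, 11}, which is all 12 certifications.
No 3 of the 6 members cover everything (all 20 combinations miss at least one certification), so 4 is optimal.

4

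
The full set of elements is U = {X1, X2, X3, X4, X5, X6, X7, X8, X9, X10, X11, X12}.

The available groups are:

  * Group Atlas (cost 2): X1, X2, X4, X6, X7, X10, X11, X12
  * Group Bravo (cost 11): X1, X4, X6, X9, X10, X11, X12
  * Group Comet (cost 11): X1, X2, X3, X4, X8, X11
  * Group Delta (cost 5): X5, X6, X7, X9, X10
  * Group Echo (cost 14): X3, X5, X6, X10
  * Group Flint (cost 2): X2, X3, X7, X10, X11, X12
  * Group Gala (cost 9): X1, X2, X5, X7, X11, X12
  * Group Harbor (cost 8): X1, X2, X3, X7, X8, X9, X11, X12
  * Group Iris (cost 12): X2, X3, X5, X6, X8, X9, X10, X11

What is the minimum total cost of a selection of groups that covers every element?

14

Atlas, Iris together cover every element (Atlas ∪ Iris = {X1, X2, X3, X4, X5, X6, X7, X8, X9, X10, X11, X12}); total cost 2 + 12 = 14.
The greedy pick Atlas, Flint, Delta, Harbor costs 17; no covering selection beats 14.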